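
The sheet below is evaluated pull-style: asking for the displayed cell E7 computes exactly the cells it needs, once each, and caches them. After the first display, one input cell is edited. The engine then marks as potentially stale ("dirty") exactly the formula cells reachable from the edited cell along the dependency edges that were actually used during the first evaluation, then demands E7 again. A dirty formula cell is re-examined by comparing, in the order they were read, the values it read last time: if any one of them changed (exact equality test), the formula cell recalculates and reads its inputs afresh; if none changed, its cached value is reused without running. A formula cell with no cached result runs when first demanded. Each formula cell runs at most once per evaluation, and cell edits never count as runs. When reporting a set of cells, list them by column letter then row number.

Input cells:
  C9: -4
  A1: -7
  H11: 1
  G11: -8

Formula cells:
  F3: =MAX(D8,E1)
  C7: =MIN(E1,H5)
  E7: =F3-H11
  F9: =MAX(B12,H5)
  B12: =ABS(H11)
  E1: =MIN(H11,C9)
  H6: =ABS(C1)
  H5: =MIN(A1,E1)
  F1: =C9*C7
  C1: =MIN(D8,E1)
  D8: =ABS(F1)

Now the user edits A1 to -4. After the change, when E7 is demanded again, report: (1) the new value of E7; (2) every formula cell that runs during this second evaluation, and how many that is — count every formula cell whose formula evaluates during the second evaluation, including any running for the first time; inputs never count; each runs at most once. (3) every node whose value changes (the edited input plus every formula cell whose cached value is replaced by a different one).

Demanding E7 again yields 15.
6 formula cells run: C7, D8, E7, F1, F3, H5.
The nodes whose values change: A1, C7, D8, E7, F1, F3, H5.

First demand of the output computes:
  E1 = MIN(1, -4) = -4
  H5 = MIN(-7, -4) = -7
  C7 = MIN(-4, -7) = -7
  F1 = -4 * -7 = 28
  D8 = ABS(28) = 28
  F3 = MAX(28, -4) = 28
  E7 = 28 - 1 = 27

After the edit, cleaning proceeds:
  H5: a read changed (A1 -7->-4) — executes, giving -4.
  C7: a read changed (H5 -7->-4) — executes, giving -4.
  F1: a read changed (C7 -7->-4) — executes, giving 16.
  D8: a read changed (F1 28->16) — executes, giving 16.
  F3: a read changed (D8 28->16) — executes, giving 16.
  E7: a read changed (F3 28->16) — executes, giving 15.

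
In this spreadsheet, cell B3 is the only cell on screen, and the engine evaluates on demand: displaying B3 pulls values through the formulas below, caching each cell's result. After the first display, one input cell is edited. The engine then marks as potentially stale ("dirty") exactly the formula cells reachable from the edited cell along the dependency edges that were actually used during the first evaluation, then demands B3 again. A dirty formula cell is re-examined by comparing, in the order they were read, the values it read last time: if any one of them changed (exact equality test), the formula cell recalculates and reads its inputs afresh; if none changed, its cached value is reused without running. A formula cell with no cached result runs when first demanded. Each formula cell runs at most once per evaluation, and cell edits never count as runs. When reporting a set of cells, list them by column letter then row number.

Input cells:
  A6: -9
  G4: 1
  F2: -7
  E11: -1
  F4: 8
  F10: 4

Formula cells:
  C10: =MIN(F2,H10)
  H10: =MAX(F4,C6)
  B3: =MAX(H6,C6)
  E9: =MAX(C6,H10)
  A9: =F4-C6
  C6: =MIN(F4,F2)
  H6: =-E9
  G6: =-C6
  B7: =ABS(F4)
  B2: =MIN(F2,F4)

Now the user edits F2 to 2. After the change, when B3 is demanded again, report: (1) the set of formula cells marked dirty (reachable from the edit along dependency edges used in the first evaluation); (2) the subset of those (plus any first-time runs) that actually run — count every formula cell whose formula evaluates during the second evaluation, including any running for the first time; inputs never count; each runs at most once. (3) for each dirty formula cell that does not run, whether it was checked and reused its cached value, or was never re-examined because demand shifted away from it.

Dirty set: B3, C6, E9, H6, H10.
Run set: B3, C6, E9, H10 (4 run).
Re-examined without running (cache reused): H6.
The important point: at H6 every value read last time is unchanged, so the dirty flag clears without a run.

Initial pass — values computed on the first demand:
  C6 = MIN(8, -7) = -7
  H10 = MAX(8, -7) = 8
  E9 = MAX(-7, 8) = 8
  H6 = -(8) = -8
  B3 = MAX(-8, -7) = -7

Second demand — change propagation:
  C6: re-runs because F2 -7->2; new result 2.
  H10: re-runs because C6 -7->2; new result 8 (unchanged).
  E9: re-runs because C6 -7->2; new result 8 (unchanged).
  H6: re-examined; everything it read last time is the same (E9 unchanged) — cache -8 kept, no run.
  B3: re-runs because C6 -7->2; new result 2.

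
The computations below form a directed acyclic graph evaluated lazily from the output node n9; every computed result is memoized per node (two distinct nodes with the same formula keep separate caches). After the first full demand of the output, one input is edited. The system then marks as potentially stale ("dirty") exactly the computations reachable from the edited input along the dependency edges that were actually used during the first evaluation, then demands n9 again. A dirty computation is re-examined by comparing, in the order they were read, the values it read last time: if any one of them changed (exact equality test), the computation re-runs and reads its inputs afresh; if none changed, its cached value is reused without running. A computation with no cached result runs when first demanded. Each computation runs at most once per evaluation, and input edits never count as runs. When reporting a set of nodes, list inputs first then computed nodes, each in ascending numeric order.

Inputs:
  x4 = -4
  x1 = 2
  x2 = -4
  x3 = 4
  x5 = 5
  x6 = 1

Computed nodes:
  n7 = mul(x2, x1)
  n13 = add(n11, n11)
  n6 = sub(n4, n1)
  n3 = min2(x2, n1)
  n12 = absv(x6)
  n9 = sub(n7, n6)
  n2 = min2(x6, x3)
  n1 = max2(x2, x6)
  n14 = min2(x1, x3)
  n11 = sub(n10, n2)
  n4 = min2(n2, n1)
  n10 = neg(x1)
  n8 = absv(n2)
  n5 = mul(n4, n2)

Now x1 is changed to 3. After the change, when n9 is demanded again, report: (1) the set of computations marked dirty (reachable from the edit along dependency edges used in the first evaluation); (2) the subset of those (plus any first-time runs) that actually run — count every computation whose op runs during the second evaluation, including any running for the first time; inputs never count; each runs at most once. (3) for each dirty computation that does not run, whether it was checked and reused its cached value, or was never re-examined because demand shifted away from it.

First demand of the output computes:
  n1 = max2(-4, 1) = 1
  n2 = min2(1, 4) = 1
  n4 = min2(1, 1) = 1
  n6 = sub(1, 1) = 0
  n7 = mul(-4, 2) = -8
  n9 = sub(-8, 0) = -8

After the edit, cleaning proceeds:
  n7: a read changed (x1 2->3) — executes, giving -12.
  n9: a read changed (n7 -8->-12) — executes, giving -12.

The edit dirties: n7, n9.
2 computations run: n7, n9.
No dirty computation escaped a run.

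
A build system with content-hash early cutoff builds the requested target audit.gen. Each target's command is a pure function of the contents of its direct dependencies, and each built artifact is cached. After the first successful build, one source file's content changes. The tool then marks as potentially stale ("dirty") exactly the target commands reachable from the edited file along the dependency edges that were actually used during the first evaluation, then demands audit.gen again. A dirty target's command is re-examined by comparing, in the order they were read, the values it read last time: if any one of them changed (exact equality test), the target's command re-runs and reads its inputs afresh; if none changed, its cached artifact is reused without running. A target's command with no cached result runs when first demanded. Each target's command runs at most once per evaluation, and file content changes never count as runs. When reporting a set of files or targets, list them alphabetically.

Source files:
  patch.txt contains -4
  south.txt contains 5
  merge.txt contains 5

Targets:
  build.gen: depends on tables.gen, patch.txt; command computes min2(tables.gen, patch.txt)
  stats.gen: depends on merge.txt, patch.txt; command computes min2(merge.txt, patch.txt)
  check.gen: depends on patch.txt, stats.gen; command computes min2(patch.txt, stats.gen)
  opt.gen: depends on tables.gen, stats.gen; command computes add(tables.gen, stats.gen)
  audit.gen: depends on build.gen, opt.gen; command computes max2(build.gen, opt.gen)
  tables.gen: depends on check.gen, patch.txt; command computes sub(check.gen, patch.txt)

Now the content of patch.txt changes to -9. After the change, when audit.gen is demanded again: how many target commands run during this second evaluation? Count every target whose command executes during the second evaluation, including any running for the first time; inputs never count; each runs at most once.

First evaluation (everything demanded from the output):
  stats.gen = min2(5, -4) = -4
  check.gen = min2(-4, -4) = -4
  tables.gen = sub(-4, -4) = 0
  build.gen = min2(0, -4) = -4
  opt.gen = add(0, -4) = -4
  audit.gen = max2(-4, -4) = -4

Propagation after the edit:
  stats.gen: runs — patch.txt -4->-9; result -9.
  check.gen: runs — patch.txt -4->-9; stats.gen -4->-9; result -9.
  tables.gen: runs — check.gen -4->-9; patch.txt -4->-9; result 0 (same value as before).
  build.gen: runs — patch.txt -4->-9; result -9.
  opt.gen: runs — stats.gen -4->-9; result -9.
  audit.gen: runs — build.gen -4->-9; opt.gen -4->-9; result -9.

Target commands that run: audit.gen, build.gen, check.gen, opt.gen, stats.gen, tables.gen — 6 in total.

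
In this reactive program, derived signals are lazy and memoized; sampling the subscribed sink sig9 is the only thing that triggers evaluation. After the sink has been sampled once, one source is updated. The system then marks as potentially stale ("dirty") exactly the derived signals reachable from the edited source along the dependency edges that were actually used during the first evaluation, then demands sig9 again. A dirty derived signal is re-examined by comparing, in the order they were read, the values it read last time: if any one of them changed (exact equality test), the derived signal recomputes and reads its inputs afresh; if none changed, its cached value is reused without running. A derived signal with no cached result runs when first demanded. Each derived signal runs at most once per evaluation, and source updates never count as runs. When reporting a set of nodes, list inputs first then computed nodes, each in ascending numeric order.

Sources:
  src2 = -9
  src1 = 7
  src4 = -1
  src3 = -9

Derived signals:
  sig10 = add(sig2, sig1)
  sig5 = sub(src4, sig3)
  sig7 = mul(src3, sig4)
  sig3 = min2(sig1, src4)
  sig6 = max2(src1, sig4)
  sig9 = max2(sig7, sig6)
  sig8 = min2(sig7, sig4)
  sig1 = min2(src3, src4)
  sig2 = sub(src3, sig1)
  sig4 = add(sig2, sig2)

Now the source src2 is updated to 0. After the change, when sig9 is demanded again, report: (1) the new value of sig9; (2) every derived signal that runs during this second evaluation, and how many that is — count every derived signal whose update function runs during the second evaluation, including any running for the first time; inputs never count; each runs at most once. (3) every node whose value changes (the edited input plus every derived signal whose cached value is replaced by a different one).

Demanding sig9 again yields 7.
0 derived signals run: none.
The nodes whose values change: src2.
Note the shortcut — nothing in the graph depends on src2 at all, so no recomputation happens.

First demand of the output computes:
  sig1 = min2(-9, -1) = -9
  sig2 = sub(-9, -9) = 0
  sig4 = add(0, 0) = 0
  sig6 = max2(7, 0) = 7
  sig7 = mul(-9, 0) = 0
  sig9 = max2(0, 7) = 7

After the edit, cleaning proceeds:
  no node depends on src2 at all; the second demand re-runs nothing.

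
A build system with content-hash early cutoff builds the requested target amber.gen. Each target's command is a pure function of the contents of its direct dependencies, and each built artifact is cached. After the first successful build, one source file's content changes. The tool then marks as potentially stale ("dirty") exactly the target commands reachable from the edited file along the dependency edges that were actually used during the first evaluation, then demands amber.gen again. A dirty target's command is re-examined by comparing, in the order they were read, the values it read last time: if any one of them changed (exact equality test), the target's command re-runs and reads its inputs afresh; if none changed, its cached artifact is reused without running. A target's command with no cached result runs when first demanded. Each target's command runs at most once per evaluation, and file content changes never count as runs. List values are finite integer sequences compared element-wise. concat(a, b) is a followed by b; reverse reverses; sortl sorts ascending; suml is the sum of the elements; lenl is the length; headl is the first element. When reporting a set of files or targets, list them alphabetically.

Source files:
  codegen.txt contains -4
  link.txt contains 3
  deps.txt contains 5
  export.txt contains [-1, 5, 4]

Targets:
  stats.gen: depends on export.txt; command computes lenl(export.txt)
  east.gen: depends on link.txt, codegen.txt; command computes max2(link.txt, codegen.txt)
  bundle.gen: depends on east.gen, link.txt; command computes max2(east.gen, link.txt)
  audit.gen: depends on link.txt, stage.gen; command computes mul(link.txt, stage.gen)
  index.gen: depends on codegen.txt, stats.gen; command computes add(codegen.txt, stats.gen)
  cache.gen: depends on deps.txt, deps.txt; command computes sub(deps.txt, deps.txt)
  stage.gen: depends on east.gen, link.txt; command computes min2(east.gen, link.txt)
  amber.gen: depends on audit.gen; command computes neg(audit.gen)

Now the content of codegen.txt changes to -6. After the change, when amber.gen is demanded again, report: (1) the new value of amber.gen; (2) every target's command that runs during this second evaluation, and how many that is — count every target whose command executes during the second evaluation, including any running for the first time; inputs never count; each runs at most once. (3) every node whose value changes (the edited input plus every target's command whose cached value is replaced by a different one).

New value of amber.gen: -9.
Target commands that run: east.gen — 1 in total.
Values that change: codegen.txt.
Key observation: the change is absorbed at east.gen — it re-runs but produces the same value, and the output's value is unchanged.

First evaluation (everything demanded from the output):
  east.gen = max2(3, -4) = 3
  stage.gen = min2(3, 3) = 3
  audit.gen = mul(3, 3) = 9
  amber.gen = neg(9) = -9

Propagation after the edit:
  east.gen: runs — codegen.txt -4->-6; result 3 (same value as before).
  stage.gen: checked — values it read are unchanged (east.gen unchanged, link.txt unchanged); reused cached 3 without running.
  audit.gen: checked — values it read are unchanged (link.txt unchanged, stage.gen unchanged); reused cached 9 without running.
  amber.gen: checked — values it read are unchanged (audit.gen unchanged); reused cached -9 without running.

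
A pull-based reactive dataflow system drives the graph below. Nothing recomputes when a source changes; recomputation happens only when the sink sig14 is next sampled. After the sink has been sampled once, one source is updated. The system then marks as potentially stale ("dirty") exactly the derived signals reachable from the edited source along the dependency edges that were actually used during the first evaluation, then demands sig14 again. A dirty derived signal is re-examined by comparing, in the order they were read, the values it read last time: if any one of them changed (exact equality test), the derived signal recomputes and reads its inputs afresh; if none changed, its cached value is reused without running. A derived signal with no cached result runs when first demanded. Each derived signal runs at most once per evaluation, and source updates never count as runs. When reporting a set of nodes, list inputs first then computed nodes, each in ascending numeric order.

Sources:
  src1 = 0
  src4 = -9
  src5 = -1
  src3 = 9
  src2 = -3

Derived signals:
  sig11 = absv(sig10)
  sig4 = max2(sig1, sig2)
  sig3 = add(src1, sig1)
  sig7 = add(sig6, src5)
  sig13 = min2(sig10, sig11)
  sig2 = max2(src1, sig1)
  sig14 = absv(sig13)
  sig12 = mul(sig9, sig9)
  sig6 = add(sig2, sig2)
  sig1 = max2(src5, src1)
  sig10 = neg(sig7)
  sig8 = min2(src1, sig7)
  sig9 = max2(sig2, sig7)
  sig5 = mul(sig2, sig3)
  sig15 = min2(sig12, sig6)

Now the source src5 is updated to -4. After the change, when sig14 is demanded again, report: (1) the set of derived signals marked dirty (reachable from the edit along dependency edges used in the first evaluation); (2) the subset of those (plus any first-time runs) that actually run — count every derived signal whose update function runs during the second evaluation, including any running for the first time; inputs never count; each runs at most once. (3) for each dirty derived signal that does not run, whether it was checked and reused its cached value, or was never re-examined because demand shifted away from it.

First evaluation (everything demanded from the output):
  sig1 = max2(-1, 0) = 0
  sig2 = max2(0, 0) = 0
  sig6 = add(0, 0) = 0
  sig7 = add(0, -1) = -1
  sig10 = neg(-1) = 1
  sig11 = absv(1) = 1
  sig13 = min2(1, 1) = 1
  sig14 = absv(1) = 1

Propagation after the edit:
  sig1: runs — src5 -1->-4; result 0 (same value as before).
  sig2: checked — values it read are unchanged (src1 unchanged, sig1 unchanged); reused cached 0 without running.
  sig6: checked — values it read are unchanged (sig2 unchanged, sig2 unchanged); reused cached 0 without running.
  sig7: runs — src5 -1->-4; result -4.
  sig10: runs — sig7 -1->-4; result 4.
  sig11: runs — sig10 1->4; result 4.
  sig13: runs — sig10 1->4; sig11 1->4; result 4.
  sig14: runs — sig13 1->4; result 4.

Key observation: the cutoff stops propagation at sig2 — its inputs' values are unchanged, so it reuses its cache.

Marked dirty: sig1, sig2, sig6, sig7, sig10, sig11, sig13, sig14.
Derived signals that run: sig1, sig7, sig10, sig11, sig13, sig14 — 6 in total.
Checked but reused from cache: sig2, sig6.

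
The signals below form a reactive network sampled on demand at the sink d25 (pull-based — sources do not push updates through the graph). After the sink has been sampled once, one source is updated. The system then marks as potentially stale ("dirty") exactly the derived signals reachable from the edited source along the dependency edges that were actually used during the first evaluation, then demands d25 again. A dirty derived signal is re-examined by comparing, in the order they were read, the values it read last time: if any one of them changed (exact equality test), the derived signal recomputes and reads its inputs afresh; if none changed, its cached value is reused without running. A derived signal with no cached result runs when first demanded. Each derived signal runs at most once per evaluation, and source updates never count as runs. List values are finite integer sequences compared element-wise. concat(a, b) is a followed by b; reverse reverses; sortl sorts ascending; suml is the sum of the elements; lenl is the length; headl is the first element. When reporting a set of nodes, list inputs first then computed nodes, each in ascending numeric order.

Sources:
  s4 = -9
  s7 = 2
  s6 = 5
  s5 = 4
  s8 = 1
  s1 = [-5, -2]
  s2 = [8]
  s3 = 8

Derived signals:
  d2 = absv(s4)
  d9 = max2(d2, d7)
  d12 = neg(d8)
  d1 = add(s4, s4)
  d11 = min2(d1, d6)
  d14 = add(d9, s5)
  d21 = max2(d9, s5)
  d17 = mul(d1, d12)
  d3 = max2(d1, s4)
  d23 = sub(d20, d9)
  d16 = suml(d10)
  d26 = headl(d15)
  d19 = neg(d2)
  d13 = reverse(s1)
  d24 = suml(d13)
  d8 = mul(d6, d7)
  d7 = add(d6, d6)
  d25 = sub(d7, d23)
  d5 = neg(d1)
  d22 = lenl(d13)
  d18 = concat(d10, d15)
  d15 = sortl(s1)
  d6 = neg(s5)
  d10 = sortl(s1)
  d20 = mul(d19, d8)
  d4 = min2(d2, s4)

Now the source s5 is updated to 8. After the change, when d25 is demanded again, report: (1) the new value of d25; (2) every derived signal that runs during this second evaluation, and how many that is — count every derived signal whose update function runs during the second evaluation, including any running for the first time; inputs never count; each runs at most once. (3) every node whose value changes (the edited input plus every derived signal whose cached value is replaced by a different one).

d25 now evaluates to 1145.
Run set: d6, d7, d8, d9, d20, d23, d25 (7 run).
Changed values: s5, d6, d7, d8, d20, d23, d25.

Initial pass — values computed on the first demand:
  d2 = absv(-9) = 9
  d6 = neg(4) = -4
  d7 = add(-4, -4) = -8
  d8 = mul(-4, -8) = 32
  d9 = max2(9, -8) = 9
  d19 = neg(9) = -9
  d20 = mul(-9, 32) = -288
  d23 = sub(-288, 9) = -297
  d25 = sub(-8, -297) = 289

Second demand — change propagation:
  d6: re-runs because s5 4->8; new result -8.
  d7: re-runs because d6 -4->-8; d6 -4->-8; new result -16.
  d8: re-runs because d6 -4->-8; d7 -8->-16; new result 128.
  d9: re-runs because d7 -8->-16; new result 9 (unchanged).
  d20: re-runs because d8 32->128; new result -1152.
  d23: re-runs because d20 -288->-1152; new result -1161.
  d25: re-runs because d7 -8->-16; d23 -297->-1161; new result 1145.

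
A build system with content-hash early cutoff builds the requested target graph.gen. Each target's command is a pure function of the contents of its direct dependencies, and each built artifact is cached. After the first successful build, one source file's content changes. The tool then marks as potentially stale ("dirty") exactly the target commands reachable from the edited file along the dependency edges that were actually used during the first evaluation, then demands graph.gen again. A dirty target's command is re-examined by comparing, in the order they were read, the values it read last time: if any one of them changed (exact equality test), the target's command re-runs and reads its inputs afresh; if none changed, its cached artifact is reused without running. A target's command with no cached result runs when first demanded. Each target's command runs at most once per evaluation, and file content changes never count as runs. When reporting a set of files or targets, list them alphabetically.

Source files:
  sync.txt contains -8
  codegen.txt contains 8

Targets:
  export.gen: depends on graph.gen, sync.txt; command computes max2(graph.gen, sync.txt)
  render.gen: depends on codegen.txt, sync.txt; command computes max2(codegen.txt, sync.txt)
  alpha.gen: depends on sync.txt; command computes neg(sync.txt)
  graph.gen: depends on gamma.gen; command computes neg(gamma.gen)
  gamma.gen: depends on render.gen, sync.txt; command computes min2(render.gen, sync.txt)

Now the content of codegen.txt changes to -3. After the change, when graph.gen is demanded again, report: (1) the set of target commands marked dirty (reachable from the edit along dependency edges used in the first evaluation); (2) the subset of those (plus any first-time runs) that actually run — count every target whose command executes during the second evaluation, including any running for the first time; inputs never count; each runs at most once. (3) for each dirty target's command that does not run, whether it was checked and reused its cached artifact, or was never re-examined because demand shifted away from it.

Marked dirty: gamma.gen, graph.gen, render.gen.
Target commands that run: gamma.gen, render.gen — 2 in total.
Checked but reused from cache: graph.gen.
Key observation: the change is absorbed at gamma.gen — it re-runs but produces the same value, and the output's value is unchanged.

First evaluation (everything demanded from the output):
  render.gen = max2(8, -8) = 8
  gamma.gen = min2(8, -8) = -8
  graph.gen = neg(-8) = 8

Propagation after the edit:
  render.gen: runs — codegen.txt 8->-3; result -3.
  gamma.gen: runs — render.gen 8->-3; result -8 (same value as before).
  graph.gen: checked — values it read are unchanged (gamma.gen unchanged); reused cached 8 without running.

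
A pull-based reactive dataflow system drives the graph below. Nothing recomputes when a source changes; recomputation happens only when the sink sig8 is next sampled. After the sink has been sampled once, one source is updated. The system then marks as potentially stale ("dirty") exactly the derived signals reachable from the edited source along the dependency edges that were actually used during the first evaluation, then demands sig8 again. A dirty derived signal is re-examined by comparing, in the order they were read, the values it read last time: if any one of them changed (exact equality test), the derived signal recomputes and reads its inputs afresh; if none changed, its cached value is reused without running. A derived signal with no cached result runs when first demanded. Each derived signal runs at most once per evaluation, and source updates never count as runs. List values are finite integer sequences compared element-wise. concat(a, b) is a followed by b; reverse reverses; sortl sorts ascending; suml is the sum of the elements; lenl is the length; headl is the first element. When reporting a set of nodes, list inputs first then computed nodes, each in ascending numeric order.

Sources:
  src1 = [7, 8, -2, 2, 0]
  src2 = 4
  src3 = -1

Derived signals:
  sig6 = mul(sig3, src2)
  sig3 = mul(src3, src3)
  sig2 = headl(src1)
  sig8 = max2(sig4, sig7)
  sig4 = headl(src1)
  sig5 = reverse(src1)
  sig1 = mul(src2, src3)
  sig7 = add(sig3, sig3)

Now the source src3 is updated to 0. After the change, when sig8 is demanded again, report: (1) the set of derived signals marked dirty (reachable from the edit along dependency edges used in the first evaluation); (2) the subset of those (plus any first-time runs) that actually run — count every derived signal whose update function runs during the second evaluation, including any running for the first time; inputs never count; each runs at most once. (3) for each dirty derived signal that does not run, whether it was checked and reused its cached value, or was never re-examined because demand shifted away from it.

Marked dirty: sig3, sig7, sig8.
Derived signals that run: sig3, sig7, sig8 — 3 in total.
Every dirty derived signal ran.

First evaluation (everything demanded from the output):
  sig3 = mul(-1, -1) = 1
  sig4 = headl([7, 8, -2, 2, 0]) = 7
  sig7 = add(1, 1) = 2
  sig8 = max2(7, 2) = 7

Propagation after the edit:
  sig3: runs — src3 -1->0; src3 -1->0; result 0.
  sig7: runs — sig3 1->0; sig3 1->0; result 0.
  sig8: runs — sig7 2->0; result 7 (same value as before).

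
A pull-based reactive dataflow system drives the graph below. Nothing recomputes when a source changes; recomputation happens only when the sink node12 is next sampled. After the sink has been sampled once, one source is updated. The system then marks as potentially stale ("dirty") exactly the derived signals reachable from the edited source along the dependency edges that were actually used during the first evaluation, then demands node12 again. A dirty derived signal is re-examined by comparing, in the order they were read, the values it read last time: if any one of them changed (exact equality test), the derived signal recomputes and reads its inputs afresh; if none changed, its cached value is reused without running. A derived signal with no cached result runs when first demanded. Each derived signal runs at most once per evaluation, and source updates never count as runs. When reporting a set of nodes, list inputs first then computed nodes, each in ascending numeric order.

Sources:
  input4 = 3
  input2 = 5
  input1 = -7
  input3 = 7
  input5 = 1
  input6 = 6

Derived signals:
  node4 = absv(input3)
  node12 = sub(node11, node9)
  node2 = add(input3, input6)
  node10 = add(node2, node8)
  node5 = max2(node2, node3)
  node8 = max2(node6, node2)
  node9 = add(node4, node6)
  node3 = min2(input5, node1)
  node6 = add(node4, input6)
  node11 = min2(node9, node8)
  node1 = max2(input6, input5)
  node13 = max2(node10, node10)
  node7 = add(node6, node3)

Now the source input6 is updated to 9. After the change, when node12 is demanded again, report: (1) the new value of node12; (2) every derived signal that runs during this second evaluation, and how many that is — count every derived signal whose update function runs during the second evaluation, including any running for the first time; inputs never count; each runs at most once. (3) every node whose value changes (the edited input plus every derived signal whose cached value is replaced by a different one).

New value of node12: -7.
Derived signals that run: node2, node6, node8, node9, node11, node12 — 6 in total.
Values that change: input6, node2, node6, node8, node9, node11.

First evaluation (everything demanded from the output):
  node2 = add(7, 6) = 13
  node4 = absv(7) = 7
  node6 = add(7, 6) = 13
  node8 = max2(13, 13) = 13
  node9 = add(7, 13) = 20
  node11 = min2(20, 13) = 13
  node12 = sub(13, 20) = -7

Propagation after the edit:
  node2: runs — input6 6->9; result 16.
  node6: runs — input6 6->9; result 16.
  node8: runs — node6 13->16; node2 13->16; result 16.
  node9: runs — node6 13->16; result 23.
  node11: runs — node9 20->23; node8 13->16; result 16.
  node12: runs — node11 13->16; node9 20->23; result -7 (same value as before).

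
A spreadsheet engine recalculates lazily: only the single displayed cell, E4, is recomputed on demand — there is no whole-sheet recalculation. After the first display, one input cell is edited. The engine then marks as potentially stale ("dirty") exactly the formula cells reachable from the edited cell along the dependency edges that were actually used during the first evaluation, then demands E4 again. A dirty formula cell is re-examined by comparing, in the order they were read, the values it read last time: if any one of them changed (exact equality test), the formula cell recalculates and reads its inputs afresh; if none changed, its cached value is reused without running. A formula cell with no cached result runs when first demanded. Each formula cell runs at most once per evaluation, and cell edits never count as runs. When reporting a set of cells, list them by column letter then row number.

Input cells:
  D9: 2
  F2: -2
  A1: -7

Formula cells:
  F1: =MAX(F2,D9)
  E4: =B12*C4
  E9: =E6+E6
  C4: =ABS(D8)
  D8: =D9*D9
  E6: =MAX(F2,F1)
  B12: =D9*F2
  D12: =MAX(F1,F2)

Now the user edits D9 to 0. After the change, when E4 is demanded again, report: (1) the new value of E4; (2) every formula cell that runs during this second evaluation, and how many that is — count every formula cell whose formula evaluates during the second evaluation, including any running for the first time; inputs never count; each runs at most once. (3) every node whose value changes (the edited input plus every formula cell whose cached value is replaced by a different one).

First evaluation (everything demanded from the output):
  B12 = 2 * -2 = -4
  D8 = 2 * 2 = 4
  C4 = ABS(4) = 4
  E4 = -4 * 4 = -16

Propagation after the edit:
  B12: runs — D9 2->0; result 0.
  D8: runs — D9 2->0; D9 2->0; result 0.
  C4: runs — D8 4->0; result 0.
  E4: runs — B12 -4->0; C4 4->0; result 0.

New value of E4: 0.
Formula cells that run: B12, C4, D8, E4 — 4 in total.
Values that change: B12, C4, D8, D9, E4.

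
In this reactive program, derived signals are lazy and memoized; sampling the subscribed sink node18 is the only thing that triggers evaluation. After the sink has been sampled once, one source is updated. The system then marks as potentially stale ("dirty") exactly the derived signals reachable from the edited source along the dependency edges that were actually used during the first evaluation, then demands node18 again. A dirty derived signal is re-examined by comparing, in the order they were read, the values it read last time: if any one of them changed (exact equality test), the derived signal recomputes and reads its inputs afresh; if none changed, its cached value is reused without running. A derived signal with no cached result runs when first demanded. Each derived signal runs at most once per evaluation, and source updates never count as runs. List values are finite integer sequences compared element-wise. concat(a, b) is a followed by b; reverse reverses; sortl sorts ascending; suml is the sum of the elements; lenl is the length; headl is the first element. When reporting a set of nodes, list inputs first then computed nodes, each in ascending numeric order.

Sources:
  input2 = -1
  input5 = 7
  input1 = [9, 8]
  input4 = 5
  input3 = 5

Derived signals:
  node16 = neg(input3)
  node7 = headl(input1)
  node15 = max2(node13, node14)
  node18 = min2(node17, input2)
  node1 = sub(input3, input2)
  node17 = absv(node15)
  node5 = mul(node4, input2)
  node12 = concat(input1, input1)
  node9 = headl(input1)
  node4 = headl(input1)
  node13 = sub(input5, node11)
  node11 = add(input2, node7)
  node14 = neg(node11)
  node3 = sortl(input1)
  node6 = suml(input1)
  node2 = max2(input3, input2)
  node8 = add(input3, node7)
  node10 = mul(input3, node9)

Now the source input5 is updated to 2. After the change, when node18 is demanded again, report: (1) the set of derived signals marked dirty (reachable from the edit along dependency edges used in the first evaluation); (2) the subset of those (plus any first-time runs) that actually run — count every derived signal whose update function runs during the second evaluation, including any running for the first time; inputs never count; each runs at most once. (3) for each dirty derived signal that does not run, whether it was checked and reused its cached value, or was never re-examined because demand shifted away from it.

The edit dirties: node13, node15, node17, node18.
4 derived signals run: node13, node15, node17, node18.
No dirty derived signal escaped a run.

First demand of the output computes:
  node7 = headl([9, 8]) = 9
  node11 = add(-1, 9) = 8
  node13 = sub(7, 8) = -1
  node14 = neg(8) = -8
  node15 = max2(-1, -8) = -1
  node17 = absv(-1) = 1
  node18 = min2(1, -1) = -1

After the edit, cleaning proceeds:
  node13: a read changed (input5 7->2) — executes, giving -6.
  node15: a read changed (node13 -1->-6) — executes, giving -6.
  node17: a read changed (node15 -1->-6) — executes, giving 6.
  node18: a read changed (node17 1->6) — executes, giving -1 — identical to its old value.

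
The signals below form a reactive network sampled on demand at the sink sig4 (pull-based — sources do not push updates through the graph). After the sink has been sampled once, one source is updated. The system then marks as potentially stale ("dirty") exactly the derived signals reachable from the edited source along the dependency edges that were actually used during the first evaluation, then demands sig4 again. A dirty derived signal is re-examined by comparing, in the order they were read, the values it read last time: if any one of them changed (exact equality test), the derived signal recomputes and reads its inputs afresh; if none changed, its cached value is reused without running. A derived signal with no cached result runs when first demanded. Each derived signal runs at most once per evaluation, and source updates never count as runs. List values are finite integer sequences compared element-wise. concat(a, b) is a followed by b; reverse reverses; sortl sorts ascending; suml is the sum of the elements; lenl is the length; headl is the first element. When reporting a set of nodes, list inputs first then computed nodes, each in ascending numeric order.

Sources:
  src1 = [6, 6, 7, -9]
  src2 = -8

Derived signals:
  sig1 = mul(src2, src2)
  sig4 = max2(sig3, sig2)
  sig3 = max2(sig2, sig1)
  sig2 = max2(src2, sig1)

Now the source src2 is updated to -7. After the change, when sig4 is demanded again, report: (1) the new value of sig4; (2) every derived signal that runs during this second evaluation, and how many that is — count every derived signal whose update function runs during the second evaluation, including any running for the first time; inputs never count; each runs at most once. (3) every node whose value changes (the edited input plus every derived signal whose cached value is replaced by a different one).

Initial pass — values computed on the first demand:
  sig1 = mul(-8, -8) = 64
  sig2 = max2(-8, 64) = 64
  sig3 = max2(64, 64) = 64
  sig4 = max2(64, 64) = 64

Second demand — change propagation:
  sig1: re-runs because src2 -8->-7; src2 -8->-7; new result 49.
  sig2: re-runs because src2 -8->-7; sig1 64->49; new result 49.
  sig3: re-runs because sig2 64->49; sig1 64->49; new result 49.
  sig4: re-runs because sig3 64->49; sig2 64->49; new result 49.

sig4 now evaluates to 49.
Run set: sig1, sig2, sig3, sig4 (4 run).
Changed values: src2, sig1, sig2, sig3, sig4.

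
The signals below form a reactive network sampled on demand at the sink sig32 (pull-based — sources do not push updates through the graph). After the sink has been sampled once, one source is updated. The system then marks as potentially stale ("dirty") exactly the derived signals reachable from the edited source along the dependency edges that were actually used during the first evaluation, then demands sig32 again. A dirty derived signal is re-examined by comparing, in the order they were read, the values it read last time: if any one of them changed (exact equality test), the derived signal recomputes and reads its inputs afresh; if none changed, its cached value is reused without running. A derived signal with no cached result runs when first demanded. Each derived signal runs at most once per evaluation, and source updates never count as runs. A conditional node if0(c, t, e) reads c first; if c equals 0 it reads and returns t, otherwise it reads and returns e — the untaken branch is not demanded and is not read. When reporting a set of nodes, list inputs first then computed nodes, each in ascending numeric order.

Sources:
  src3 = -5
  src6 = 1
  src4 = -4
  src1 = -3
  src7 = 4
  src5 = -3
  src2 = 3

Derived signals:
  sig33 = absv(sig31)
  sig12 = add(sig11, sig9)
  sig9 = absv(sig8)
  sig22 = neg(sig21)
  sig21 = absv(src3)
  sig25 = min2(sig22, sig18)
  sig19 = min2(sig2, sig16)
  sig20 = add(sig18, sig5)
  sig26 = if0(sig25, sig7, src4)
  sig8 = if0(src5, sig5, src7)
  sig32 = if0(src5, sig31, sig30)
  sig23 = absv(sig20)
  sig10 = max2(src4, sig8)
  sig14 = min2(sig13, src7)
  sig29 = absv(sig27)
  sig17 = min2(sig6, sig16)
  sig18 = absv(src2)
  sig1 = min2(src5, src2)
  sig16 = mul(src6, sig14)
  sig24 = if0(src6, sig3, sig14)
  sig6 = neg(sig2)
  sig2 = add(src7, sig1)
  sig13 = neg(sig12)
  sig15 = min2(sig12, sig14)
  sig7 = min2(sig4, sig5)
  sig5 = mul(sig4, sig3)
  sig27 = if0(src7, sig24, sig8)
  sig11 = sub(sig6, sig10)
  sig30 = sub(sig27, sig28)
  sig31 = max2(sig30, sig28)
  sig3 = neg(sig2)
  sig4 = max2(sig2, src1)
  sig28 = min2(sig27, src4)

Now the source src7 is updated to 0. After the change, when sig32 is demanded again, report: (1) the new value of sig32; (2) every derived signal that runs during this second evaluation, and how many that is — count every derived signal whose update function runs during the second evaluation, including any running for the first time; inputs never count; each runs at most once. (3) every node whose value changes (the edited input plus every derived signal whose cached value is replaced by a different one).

Initial pass — values computed on the first demand:
  sig8 = if0(src5=-3 -> else branch src7) = 4
  sig27 = if0(src7=4 -> else branch sig8) = 4
  sig28 = min2(4, -4) = -4
  sig30 = sub(4, -4) = 8
  sig32 = if0(src5=-3 -> else branch sig30) = 8

Second demand — change propagation:
  sig1: newly demanded (no cache) — executes and yields -3.
  sig2: newly demanded (no cache) — executes and yields -3.
  sig6: newly demanded (no cache) — executes and yields 3.
  sig8: re-runs because src7 4->0; new result 0.
  sig9: newly demanded (no cache) — executes and yields 0.
  sig10: newly demanded (no cache) — executes and yields 0.
  sig11: newly demanded (no cache) — executes and yields 3.
  sig12: newly demanded (no cache) — executes and yields 3.
  sig13: newly demanded (no cache) — executes and yields -3.
  sig14: newly demanded (no cache) — executes and yields -3.
  sig24: newly demanded (no cache) — executes and yields -3.
  sig27: re-runs because src7 4->0; sig8 4->0; new result -3.
  sig28: re-runs because sig27 4->-3; new result -4 (unchanged).
  sig30: re-runs because sig27 4->-3; new result 1.
  sig32: re-runs because sig30 8->1; new result 1.

The important point: the flipped condition pulls in fresh nodes; sig1, sig2, sig6, sig9, sig10, sig11, sig12, sig13, sig14, sig24 run for the first time.

sig32 now evaluates to 1.
Run set: sig1, sig2, sig6, sig8, sig9, sig10, sig11, sig12, sig13, sig14, sig24, sig27, sig28, sig30, sig32 (15 run).
Changed values: src7, sig8, sig27, sig30, sig32.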